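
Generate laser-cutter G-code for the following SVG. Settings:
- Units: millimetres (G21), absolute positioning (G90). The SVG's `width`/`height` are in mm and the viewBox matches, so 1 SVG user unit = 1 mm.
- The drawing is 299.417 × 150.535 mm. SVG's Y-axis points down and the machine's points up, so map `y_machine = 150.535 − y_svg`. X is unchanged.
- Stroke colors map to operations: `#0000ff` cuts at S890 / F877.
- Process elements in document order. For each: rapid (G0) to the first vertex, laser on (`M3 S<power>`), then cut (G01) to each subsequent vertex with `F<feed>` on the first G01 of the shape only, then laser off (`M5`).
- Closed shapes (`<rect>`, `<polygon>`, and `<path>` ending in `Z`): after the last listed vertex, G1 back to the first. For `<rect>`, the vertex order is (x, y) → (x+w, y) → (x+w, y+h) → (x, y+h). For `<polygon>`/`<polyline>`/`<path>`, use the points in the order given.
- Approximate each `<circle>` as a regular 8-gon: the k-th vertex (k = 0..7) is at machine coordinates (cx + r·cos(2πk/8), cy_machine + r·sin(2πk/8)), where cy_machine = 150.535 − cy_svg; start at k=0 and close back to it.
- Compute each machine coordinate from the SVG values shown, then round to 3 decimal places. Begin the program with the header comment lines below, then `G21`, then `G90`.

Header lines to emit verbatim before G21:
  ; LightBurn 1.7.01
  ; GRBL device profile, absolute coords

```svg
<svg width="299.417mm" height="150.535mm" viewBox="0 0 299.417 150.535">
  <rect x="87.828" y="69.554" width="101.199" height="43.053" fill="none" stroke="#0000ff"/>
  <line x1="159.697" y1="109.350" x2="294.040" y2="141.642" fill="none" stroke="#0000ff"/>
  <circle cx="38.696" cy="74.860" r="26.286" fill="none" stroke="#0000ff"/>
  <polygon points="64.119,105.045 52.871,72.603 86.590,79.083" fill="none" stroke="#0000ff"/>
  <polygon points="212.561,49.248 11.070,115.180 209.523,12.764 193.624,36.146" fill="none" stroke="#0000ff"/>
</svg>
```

1 u = 1 mm; y_m = 150.535 − y.

[1] `<rect>` rectangle, #0000ff→cut S890 F877: (87.828,80.981) → (189.027,80.981) → (189.027,37.928) → (87.828,37.928) → (87.828,80.981) (closed)

[2] `<line>` line segment, #0000ff→cut S890 F877: (159.697,41.185) → (294.040,8.893)

[3] `<circle>` circle, #0000ff→cut S890 F877: (64.982,75.675) → (57.283,94.262) → (38.696,101.961) → (20.109,94.262) → (12.410,75.675) → (20.109,57.088) → (38.696,49.389) → (57.283,57.088) → (64.982,75.675) (closed)

[4] `<polygon>` regular polygon, #0000ff→cut S890 F877: (64.119,45.490) → (52.871,77.932) → (86.590,71.452) → (64.119,45.490) (closed)

[5] `<polygon>` closed polygon, #0000ff→cut S890 F877: (212.561,101.287) → (11.070,35.355) → (209.523,137.771) → (193.624,114.389) → (212.561,101.287) (closed)

; LightBurn 1.7.01
; GRBL device profile, absolute coords
G21
G90
G0 X87.828 Y80.981
M3 S890
G01 X189.027 Y80.981 F877
G01 X189.027 Y37.928
G01 X87.828 Y37.928
G01 X87.828 Y80.981
M5
G0 X159.697 Y41.185
M3 S890
G01 X294.040 Y8.893 F877
M5
G0 X64.982 Y75.675
M3 S890
G01 X57.283 Y94.262 F877
G01 X38.696 Y101.961
G01 X20.109 Y94.262
G01 X12.410 Y75.675
G01 X20.109 Y57.088
G01 X38.696 Y49.389
G01 X57.283 Y57.088
G01 X64.982 Y75.675
M5
G0 X64.119 Y45.490
M3 S890
G01 X52.871 Y77.932 F877
G01 X86.590 Y71.452
G01 X64.119 Y45.490
M5
G0 X212.561 Y101.287
M3 S890
G01 X11.070 Y35.355 F877
G01 X209.523 Y137.771
G01 X193.624 Y114.389
G01 X212.561 Y101.287
M5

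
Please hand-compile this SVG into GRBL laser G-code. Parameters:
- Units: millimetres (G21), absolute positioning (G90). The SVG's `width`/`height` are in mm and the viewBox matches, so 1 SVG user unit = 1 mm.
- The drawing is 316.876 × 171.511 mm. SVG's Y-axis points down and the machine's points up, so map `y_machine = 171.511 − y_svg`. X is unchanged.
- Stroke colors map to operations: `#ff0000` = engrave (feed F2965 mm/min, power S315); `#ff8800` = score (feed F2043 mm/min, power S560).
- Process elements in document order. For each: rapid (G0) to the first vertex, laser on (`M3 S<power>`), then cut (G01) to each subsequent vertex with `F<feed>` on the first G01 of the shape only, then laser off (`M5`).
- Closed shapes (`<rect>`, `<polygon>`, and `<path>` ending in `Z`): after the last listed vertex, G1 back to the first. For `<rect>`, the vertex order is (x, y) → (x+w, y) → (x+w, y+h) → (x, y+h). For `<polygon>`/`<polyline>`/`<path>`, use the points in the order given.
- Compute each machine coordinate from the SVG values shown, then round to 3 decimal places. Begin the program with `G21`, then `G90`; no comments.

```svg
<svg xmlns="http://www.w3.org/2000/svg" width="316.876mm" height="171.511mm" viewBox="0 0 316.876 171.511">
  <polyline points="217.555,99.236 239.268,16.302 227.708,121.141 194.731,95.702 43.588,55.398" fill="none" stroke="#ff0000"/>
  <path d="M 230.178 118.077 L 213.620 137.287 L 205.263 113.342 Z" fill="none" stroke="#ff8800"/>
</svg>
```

G21
G90
G0 X217.555 Y72.275
M3 S315
G01 X239.268 Y155.209 F2965
G01 X227.708 Y50.370
G01 X194.731 Y75.809
G01 X43.588 Y116.113
M5
G0 X230.178 Y53.434
M3 S560
G01 X213.620 Y34.224 F2043
G01 X205.263 Y58.169
G01 X230.178 Y53.434
M5

viewBox `0 0 316.876 171.511` with mm width/height → 1 unit = 1 mm. Flip: y_m = 171.511 − y_svg.

**Shape 1** — `<polyline>` open polyline, stroke `#ff0000` → engrave (S315, F2965). Machine vertices: (217.555,72.275) → (239.268,155.209) → (227.708,50.370) → (194.731,75.809) → (43.588,116.113). Open path.

**Shape 2** — `<path>` regular polygon, stroke `#ff8800` → score (S560, F2043). Machine vertices: (230.178,53.434) → (213.620,34.224) → (205.263,58.169) → (230.178,53.434). Closed: final G1 returns to the first vertex.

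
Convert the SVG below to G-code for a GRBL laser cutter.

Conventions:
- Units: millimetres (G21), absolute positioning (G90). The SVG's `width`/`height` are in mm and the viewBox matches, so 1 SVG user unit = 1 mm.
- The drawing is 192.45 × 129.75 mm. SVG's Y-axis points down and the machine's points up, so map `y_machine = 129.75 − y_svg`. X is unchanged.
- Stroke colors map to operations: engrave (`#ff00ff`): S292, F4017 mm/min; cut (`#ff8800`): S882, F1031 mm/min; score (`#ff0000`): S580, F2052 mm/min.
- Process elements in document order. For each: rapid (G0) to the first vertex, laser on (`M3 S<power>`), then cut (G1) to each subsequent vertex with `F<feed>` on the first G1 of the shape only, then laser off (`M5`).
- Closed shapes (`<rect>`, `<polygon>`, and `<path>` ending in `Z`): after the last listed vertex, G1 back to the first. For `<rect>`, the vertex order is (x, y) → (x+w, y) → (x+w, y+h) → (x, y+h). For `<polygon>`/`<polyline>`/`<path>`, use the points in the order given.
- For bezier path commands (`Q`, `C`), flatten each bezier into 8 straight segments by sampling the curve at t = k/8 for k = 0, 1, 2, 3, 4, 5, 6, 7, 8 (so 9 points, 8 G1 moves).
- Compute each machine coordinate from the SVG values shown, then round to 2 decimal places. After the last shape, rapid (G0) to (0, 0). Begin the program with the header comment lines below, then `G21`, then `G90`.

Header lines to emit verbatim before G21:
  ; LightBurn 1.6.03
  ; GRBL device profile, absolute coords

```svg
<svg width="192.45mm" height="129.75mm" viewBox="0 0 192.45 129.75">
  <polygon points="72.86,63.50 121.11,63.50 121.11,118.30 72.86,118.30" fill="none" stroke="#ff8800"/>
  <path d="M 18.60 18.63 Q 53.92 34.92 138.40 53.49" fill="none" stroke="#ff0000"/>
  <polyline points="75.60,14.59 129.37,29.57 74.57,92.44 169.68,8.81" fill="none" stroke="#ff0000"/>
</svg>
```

; LightBurn 1.6.03
; GRBL device profile, absolute coords
G21
G90
G0 X72.86 Y66.25
M3 S882
G1 X121.11 Y66.25 F1031
G1 X121.11 Y11.45
G1 X72.86 Y11.45
G1 X72.86 Y66.25
M5
G0 X18.60 Y111.12
M3 S580
G1 X28.20 Y107.01 F2052
G1 X39.33 Y102.83
G1 X52.00 Y98.58
G1 X66.21 Y94.26
G1 X81.95 Y89.87
G1 X99.23 Y85.40
G1 X118.05 Y80.87
G1 X138.40 Y76.26
M5
G0 X75.60 Y115.16
M3 S580
G1 X129.37 Y100.18 F2052
G1 X74.57 Y37.31
G1 X169.68 Y120.94
M5
G0 X0.00 Y0.00

1 u = 1 mm; y_m = 129.75 − y.

[1] `<polygon>` rectangle, #ff8800→cut S882 F1031: (72.86,66.25) → (121.11,66.25) → (121.11,11.45) → (72.86,11.45) → (72.86,66.25) (closed)

[2] `<path>` quadratic bezier, #ff0000→score S580 F2052: (18.60,111.12) → (28.20,107.01) → (39.33,102.83) → (52.00,98.58) → (66.21,94.26) → (81.95,89.87) → (99.23,85.40) → (118.05,80.87) → (138.40,76.26)

[3] `<polyline>` open polyline, #ff0000→score S580 F2052: (75.60,115.16) → (129.37,100.18) → (74.57,37.31) → (169.68,120.94)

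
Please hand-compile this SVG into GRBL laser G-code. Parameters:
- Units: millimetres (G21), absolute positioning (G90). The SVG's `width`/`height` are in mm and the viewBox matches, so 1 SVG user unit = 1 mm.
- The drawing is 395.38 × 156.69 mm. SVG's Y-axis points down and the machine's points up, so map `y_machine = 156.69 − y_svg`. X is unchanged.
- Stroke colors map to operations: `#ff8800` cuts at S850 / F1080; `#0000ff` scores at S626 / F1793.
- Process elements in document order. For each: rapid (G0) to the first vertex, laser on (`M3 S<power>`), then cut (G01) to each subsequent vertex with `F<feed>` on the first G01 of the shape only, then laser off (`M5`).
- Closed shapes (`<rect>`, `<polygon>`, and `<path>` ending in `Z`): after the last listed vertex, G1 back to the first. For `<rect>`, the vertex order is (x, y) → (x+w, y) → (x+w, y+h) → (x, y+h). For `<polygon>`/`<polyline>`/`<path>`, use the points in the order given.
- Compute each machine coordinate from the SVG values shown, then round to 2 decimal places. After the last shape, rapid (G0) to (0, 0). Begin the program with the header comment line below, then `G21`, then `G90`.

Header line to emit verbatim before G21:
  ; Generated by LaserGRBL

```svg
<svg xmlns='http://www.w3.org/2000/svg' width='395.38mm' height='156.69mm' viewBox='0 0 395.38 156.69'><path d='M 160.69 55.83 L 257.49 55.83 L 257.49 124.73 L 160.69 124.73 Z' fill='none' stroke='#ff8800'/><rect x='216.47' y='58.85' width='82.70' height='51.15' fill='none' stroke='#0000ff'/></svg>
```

1 u = 1 mm; y_m = 156.69 − y.

[1] `<path>` rectangle, #ff8800→cut S850 F1080: (160.69,100.86) → (257.49,100.86) → (257.49,31.96) → (160.69,31.96) → (160.69,100.86) (closed)

[2] `<rect>` rectangle, #0000ff→score S626 F1793: (216.47,97.84) → (299.17,97.84) → (299.17,46.69) → (216.47,46.69) → (216.47,97.84) (closed)

; Generated by LaserGRBL
G21
G90
G0 X160.69 Y100.86
M3 S850
G01 X257.49 Y100.86 F1080
G01 X257.49 Y31.96
G01 X160.69 Y31.96
G01 X160.69 Y100.86
M5
G0 X216.47 Y97.84
M3 S626
G01 X299.17 Y97.84 F1793
G01 X299.17 Y46.69
G01 X216.47 Y46.69
G01 X216.47 Y97.84
M5
G0 X0.00 Y0.00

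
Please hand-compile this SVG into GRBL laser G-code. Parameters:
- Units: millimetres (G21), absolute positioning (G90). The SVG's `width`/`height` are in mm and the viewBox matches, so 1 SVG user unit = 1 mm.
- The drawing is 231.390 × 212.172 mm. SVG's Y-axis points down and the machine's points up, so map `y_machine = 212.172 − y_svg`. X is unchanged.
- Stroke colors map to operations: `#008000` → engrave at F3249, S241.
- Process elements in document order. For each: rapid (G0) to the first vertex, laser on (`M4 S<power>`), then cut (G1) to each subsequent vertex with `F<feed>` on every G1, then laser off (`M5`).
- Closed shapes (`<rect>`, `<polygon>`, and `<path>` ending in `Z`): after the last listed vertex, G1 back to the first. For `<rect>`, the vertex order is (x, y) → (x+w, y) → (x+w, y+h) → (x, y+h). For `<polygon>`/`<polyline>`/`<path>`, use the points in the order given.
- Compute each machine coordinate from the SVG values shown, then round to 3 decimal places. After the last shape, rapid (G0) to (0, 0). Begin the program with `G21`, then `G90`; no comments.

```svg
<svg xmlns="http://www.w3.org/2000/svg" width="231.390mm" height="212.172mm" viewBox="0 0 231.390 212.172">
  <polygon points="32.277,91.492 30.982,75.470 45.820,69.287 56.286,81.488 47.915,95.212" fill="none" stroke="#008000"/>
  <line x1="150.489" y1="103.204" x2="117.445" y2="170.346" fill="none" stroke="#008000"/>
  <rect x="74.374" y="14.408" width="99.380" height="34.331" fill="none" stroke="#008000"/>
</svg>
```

G21
G90
G0 X32.277 Y120.680
M4 S241
G1 X30.982 Y136.702 F3249
G1 X45.820 Y142.885 F3249
G1 X56.286 Y130.684 F3249
G1 X47.915 Y116.960 F3249
G1 X32.277 Y120.680 F3249
M5
G0 X150.489 Y108.968
M4 S241
G1 X117.445 Y41.826 F3249
M5
G0 X74.374 Y197.764
M4 S241
G1 X173.754 Y197.764 F3249
G1 X173.754 Y163.433 F3249
G1 X74.374 Y163.433 F3249
G1 X74.374 Y197.764 F3249
M5
G0 X0.000 Y0.000

Since the viewBox matches the mm dimensions, user units are millimetres directly. The only transform is the Y-flip y_m = 212.172 − y_svg.

Shape 1 is a regular polygon drawn with `<polygon>`. Its stroke #008000 means engrave at S241, F3249. After flipping Y the toolpath is (32.277,120.680) → (30.982,136.702) → (45.820,142.885) → (56.286,130.684) → (47.915,116.960) → (32.277,120.680), returning to the start.

Shape 2 is a line segment drawn with `<line>`. Its stroke #008000 means engrave at S241, F3249. After flipping Y the toolpath is (150.489,108.968) → (117.445,41.826).

Shape 3 is a rectangle drawn with `<rect>`. Its stroke #008000 means engrave at S241, F3249. After flipping Y the toolpath is (74.374,197.764) → (173.754,197.764) → (173.754,163.433) → (74.374,163.433) → (74.374,197.764), returning to the start.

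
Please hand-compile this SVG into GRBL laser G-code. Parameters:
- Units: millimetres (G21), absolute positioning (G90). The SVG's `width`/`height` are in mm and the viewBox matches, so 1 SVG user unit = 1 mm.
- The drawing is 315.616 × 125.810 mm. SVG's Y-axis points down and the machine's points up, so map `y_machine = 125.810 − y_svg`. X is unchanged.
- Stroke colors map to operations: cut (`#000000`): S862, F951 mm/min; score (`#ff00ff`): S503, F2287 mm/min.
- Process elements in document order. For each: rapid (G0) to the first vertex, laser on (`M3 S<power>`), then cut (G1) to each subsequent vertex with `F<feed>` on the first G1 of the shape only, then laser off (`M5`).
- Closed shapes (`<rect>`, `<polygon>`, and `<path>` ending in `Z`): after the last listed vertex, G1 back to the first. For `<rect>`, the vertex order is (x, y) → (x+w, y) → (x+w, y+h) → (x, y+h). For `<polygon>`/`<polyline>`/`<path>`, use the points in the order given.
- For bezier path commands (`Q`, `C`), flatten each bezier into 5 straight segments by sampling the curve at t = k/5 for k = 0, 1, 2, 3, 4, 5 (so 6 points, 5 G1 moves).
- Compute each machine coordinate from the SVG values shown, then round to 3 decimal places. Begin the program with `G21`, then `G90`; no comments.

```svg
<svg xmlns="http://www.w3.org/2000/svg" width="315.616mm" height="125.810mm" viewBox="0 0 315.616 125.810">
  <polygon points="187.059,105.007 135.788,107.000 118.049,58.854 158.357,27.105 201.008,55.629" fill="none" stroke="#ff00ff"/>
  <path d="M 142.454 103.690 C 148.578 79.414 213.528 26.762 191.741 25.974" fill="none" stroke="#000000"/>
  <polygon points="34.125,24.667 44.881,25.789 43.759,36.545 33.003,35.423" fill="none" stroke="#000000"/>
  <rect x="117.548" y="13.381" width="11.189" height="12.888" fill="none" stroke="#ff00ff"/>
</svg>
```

Since the viewBox matches the mm dimensions, user units are millimetres directly. The only transform is the Y-flip y_m = 125.810 − y_svg.

Shape 1 is a regular polygon drawn with `<polygon>`. Its stroke #ff00ff means score at S503, F2287. After flipping Y the toolpath is (187.059,20.803) → (135.788,18.810) → (118.049,66.956) → (158.357,98.705) → (201.008,70.181) → (187.059,20.803), returning to the start.

Shape 2 is a cubic bezier drawn with `<path>`. Its stroke #000000 means cut at S862, F951. After flipping Y the toolpath is (142.454,22.120) → (152.023,39.449) → (168.723,59.736) → (185.568,79.131) → (195.569,93.781) → (191.741,99.836).

Shape 3 is a regular polygon drawn with `<polygon>`. Its stroke #000000 means cut at S862, F951. After flipping Y the toolpath is (34.125,101.143) → (44.881,100.021) → (43.759,89.265) → (33.003,90.387) → (34.125,101.143), returning to the start.

Shape 4 is a rectangle drawn with `<rect>`. Its stroke #ff00ff means score at S503, F2287. After flipping Y the toolpath is (117.548,112.429) → (128.737,112.429) → (128.737,99.541) → (117.548,99.541) → (117.548,112.429), returning to the start.

G21
G90
G0 X187.059 Y20.803
M3 S503
G1 X135.788 Y18.810 F2287
G1 X118.049 Y66.956
G1 X158.357 Y98.705
G1 X201.008 Y70.181
G1 X187.059 Y20.803
M5
G0 X142.454 Y22.120
M3 S862
G1 X152.023 Y39.449 F951
G1 X168.723 Y59.736
G1 X185.568 Y79.131
G1 X195.569 Y93.781
G1 X191.741 Y99.836
M5
G0 X34.125 Y101.143
M3 S862
G1 X44.881 Y100.021 F951
G1 X43.759 Y89.265
G1 X33.003 Y90.387
G1 X34.125 Y101.143
M5
G0 X117.548 Y112.429
M3 S503
G1 X128.737 Y112.429 F2287
G1 X128.737 Y99.541
G1 X117.548 Y99.541
G1 X117.548 Y112.429
M5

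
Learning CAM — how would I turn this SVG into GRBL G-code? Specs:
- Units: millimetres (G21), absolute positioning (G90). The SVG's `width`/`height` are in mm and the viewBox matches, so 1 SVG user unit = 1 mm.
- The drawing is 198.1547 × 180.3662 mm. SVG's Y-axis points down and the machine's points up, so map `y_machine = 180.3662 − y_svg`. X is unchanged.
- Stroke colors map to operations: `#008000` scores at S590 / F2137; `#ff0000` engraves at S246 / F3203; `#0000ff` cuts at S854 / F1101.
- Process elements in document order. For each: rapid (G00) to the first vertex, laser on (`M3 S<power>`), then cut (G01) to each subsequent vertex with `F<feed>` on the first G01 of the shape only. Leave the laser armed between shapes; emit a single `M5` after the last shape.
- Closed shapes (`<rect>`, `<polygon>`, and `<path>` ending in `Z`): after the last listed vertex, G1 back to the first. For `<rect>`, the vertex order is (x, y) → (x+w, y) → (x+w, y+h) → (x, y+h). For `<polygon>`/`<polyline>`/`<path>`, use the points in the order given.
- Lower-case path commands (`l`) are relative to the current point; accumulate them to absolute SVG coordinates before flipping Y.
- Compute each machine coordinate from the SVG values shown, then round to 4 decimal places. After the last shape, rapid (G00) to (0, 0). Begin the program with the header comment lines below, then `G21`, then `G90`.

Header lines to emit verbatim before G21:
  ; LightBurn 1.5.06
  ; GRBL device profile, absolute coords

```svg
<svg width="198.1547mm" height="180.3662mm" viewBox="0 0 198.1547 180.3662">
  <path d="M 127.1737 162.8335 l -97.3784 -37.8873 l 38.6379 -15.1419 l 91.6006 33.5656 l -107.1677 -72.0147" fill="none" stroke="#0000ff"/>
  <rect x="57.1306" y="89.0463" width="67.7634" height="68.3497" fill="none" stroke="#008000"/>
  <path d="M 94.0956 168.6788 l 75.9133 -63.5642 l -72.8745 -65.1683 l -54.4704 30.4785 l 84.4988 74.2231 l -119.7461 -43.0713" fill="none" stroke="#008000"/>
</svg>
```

1 u = 1 mm; y_m = 180.3662 − y.

[1] `<path>` open polyline, #0000ff→cut S854 F1101: (127.1737,17.5327) → (29.7953,55.4200) → (68.4332,70.5619) → (160.0338,36.9963) → (52.8661,109.0110)

[2] `<rect>` rectangle, #008000→score S590 F2137: (57.1306,91.3199) → (124.8940,91.3199) → (124.8940,22.9702) → (57.1306,22.9702) → (57.1306,91.3199) (closed)

[3] `<path>` open polyline, #008000→score S590 F2137: (94.0956,11.6874) → (170.0089,75.2516) → (97.1344,140.4199) → (42.6640,109.9414) → (127.1628,35.7183) → (7.4167,78.7896)

; LightBurn 1.5.06
; GRBL device profile, absolute coords
G21
G90
G00 X127.1737 Y17.5327
M3 S854
G01 X29.7953 Y55.4200 F1101
G01 X68.4332 Y70.5619
G01 X160.0338 Y36.9963
G01 X52.8661 Y109.0110
G00 X57.1306 Y91.3199
M3 S590
G01 X124.8940 Y91.3199 F2137
G01 X124.8940 Y22.9702
G01 X57.1306 Y22.9702
G01 X57.1306 Y91.3199
G00 X94.0956 Y11.6874
M3 S590
G01 X170.0089 Y75.2516 F2137
G01 X97.1344 Y140.4199
G01 X42.6640 Y109.9414
G01 X127.1628 Y35.7183
G01 X7.4167 Y78.7896
M5
G00 X0.0000 Y0.0000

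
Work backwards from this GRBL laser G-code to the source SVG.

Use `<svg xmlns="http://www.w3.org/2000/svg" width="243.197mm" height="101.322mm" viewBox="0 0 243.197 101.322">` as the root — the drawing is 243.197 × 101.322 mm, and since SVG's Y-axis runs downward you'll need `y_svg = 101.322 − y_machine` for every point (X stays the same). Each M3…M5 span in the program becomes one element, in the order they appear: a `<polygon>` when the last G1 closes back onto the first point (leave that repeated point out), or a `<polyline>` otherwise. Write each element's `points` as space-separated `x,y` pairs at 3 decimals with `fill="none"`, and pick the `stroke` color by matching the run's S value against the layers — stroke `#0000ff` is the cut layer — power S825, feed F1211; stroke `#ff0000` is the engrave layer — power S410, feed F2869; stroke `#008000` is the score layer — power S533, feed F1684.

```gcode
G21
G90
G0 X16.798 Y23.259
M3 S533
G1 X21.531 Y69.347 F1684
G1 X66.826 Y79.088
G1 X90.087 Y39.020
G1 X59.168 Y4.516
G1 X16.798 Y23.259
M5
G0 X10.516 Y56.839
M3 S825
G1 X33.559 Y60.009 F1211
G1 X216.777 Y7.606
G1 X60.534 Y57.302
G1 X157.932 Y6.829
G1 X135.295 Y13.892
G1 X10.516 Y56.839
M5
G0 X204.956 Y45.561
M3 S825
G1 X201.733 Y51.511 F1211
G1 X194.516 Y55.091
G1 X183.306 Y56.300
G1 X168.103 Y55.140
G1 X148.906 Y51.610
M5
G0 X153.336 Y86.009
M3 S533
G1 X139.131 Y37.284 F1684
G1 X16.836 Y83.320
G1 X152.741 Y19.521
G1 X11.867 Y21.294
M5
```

Machine Y-up, SVG Y-down with viewBox height 101.322, so y_svg = 101.322 − y_machine; X carries over.

Run 1: S533 ⇒ score layer `#008000`. The run returns to its start, so emit a `<polygon>` with points (Y-flipped): 16.798,78.063 21.531,31.975 66.826,22.234 90.087,62.302 59.168,96.806.

Run 2: power S825 maps to stroke `#0000ff` (cut). The run returns to its start, so emit a `<polygon>` with points (Y-flipped): 10.516,44.483 33.559,41.313 216.777,93.716 60.534,44.020 157.932,94.493 135.295,87.430.

Run 3: the run's S825 means `#0000ff` (cut). The run is open, so emit a `<polyline>` with points (Y-flipped): 204.956,55.761 201.733,49.811 194.516,46.231 183.306,45.022 168.103,46.182 148.906,49.712.

Run 4: the run's S533 means `#008000` (score). The run is open, so emit a `<polyline>` with points (Y-flipped): 153.336,15.313 139.131,64.038 16.836,18.002 152.741,81.801 11.867,80.028.

<svg xmlns="http://www.w3.org/2000/svg" width="243.197mm" height="101.322mm" viewBox="0 0 243.197 101.322">
  <polygon points="16.798,78.063 21.531,31.975 66.826,22.234 90.087,62.302 59.168,96.806" fill="none" stroke="#008000"/>
  <polygon points="10.516,44.483 33.559,41.313 216.777,93.716 60.534,44.020 157.932,94.493 135.295,87.430" fill="none" stroke="#0000ff"/>
  <polyline points="204.956,55.761 201.733,49.811 194.516,46.231 183.306,45.022 168.103,46.182 148.906,49.712" fill="none" stroke="#0000ff"/>
  <polyline points="153.336,15.313 139.131,64.038 16.836,18.002 152.741,81.801 11.867,80.028" fill="none" stroke="#008000"/>
</svg>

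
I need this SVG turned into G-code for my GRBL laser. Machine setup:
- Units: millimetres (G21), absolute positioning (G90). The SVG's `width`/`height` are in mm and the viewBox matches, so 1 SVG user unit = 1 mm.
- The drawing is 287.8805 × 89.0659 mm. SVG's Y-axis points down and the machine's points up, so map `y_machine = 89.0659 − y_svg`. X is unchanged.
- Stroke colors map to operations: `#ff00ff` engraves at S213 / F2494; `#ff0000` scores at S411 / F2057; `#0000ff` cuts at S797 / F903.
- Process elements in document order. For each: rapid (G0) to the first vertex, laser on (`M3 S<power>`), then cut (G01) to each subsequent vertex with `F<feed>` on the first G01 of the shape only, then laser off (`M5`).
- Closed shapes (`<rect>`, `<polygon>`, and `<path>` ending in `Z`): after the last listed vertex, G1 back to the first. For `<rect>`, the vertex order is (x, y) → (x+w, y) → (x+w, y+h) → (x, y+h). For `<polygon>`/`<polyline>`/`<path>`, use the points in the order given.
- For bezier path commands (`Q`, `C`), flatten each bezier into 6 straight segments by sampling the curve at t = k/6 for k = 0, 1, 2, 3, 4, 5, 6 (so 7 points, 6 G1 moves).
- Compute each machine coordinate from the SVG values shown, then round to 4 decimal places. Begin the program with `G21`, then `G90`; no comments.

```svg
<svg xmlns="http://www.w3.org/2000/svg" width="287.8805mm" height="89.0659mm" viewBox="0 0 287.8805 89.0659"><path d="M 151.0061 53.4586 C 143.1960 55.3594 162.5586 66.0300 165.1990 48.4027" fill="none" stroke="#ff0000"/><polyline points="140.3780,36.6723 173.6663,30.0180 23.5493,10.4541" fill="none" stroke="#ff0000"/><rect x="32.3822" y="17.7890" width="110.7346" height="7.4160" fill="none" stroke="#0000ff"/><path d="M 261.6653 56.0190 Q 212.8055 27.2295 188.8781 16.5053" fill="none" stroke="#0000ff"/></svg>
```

G21
G90
G0 X151.0061 Y35.6073
M3 S411
G01 X149.1622 Y34.0977 F2057
G01 X150.6278 Y32.1561
G01 X154.1836 Y30.8122
G01 X158.6103 Y31.0957
G01 X162.6885 Y34.0361
G01 X165.1990 Y40.6632
M5
G0 X140.3780 Y52.3936
M3 S411
G01 X173.6663 Y59.0479 F2057
G01 X23.5493 Y78.6118
M5
G0 X32.3822 Y71.2769
M3 S797
G01 X143.1168 Y71.2769 F903
G01 X143.1168 Y63.8609
G01 X32.3822 Y63.8609
G01 X32.3822 Y71.2769
M5
G0 X261.6653 Y33.0469
M3 S797
G01 X246.0713 Y42.1416 F903
G01 X231.8624 Y50.2326
G01 X219.0386 Y57.3201
G01 X207.6000 Y63.4039
G01 X197.5465 Y68.4841
G01 X188.8781 Y72.5606
M5

Since the viewBox matches the mm dimensions, user units are millimetres directly. The only transform is the Y-flip y_m = 89.0659 − y_svg.

Shape 1 is a cubic bezier drawn with `<path>`. Its stroke #ff0000 means score at S411, F2057. After flipping Y the toolpath is (151.0061,35.6073) → (149.1622,34.0977) → (150.6278,32.1561) → (154.1836,30.8122) → (158.6103,31.0957) → (162.6885,34.0361) → (165.1990,40.6632).

Shape 2 is a open polyline drawn with `<polyline>`. Its stroke #ff0000 means score at S411, F2057. After flipping Y the toolpath is (140.3780,52.3936) → (173.6663,59.0479) → (23.5493,78.6118).

Shape 3 is a rectangle drawn with `<rect>`. Its stroke #0000ff means cut at S797, F903. After flipping Y the toolpath is (32.3822,71.2769) → (143.1168,71.2769) → (143.1168,63.8609) → (32.3822,63.8609) → (32.3822,71.2769), returning to the start.

Shape 4 is a quadratic bezier drawn with `<path>`. Its stroke #0000ff means cut at S797, F903. After flipping Y the toolpath is (261.6653,33.0469) → (246.0713,42.1416) → (231.8624,50.2326) → (219.0386,57.3201) → (207.6000,63.4039) → (197.5465,68.4841) → (188.8781,72.5606).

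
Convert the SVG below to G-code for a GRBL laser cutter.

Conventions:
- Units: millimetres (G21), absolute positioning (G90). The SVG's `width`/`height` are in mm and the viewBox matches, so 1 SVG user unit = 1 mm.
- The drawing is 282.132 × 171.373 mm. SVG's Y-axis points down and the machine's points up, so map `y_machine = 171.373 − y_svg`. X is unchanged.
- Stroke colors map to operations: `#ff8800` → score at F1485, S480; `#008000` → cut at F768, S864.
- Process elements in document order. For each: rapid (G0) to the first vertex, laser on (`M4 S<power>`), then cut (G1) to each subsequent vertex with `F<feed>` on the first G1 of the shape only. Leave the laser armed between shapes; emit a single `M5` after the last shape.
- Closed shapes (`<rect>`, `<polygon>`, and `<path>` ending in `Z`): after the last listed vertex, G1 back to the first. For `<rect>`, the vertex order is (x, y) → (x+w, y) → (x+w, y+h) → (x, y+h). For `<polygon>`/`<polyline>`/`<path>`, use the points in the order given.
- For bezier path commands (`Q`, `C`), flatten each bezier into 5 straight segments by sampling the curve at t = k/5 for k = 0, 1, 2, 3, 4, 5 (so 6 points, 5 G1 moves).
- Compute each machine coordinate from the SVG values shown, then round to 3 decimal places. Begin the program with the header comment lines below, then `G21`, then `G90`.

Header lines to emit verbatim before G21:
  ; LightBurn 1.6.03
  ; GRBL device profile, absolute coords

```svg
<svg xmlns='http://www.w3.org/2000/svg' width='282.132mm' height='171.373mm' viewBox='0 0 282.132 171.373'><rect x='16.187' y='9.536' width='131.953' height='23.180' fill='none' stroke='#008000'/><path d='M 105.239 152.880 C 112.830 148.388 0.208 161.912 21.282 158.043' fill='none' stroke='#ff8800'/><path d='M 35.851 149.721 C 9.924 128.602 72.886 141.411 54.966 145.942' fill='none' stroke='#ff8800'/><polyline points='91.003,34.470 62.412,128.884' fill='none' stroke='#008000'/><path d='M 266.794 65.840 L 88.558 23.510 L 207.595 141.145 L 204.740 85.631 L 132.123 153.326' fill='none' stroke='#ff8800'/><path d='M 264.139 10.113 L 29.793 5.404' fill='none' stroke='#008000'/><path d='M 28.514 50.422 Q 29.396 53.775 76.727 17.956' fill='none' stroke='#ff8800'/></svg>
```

Since the viewBox matches the mm dimensions, user units are millimetres directly. The only transform is the Y-flip y_m = 171.373 − y_svg.

Shape 1 is a rectangle drawn with `<rect>`. Its stroke #008000 means cut at S864, F768. After flipping Y the toolpath is (16.187,161.837) → (148.140,161.837) → (148.140,138.657) → (16.187,138.657) → (16.187,161.837), returning to the start.

Shape 2 is a cubic bezier drawn with `<path>`. Its stroke #ff8800 means score at S480, F1485. After flipping Y the toolpath is (105.239,18.493) → (97.399,19.310) → (72.896,17.502) → (43.917,14.770) → (22.650,12.812) → (21.282,13.330).

Shape 3 is a cubic bezier drawn with `<path>`. Its stroke #ff8800 means score at S480, F1485. After flipping Y the toolpath is (35.851,21.652) → (29.603,30.590) → (36.540,33.411) → (48.512,32.140) → (57.370,28.805) → (54.966,25.431).

Shape 4 is a line segment drawn with `<polyline>`. Its stroke #008000 means cut at S864, F768. After flipping Y the toolpath is (91.003,136.903) → (62.412,42.489).

Shape 5 is a open polyline drawn with `<path>`. Its stroke #ff8800 means score at S480, F1485. After flipping Y the toolpath is (266.794,105.533) → (88.558,147.863) → (207.595,30.228) → (204.740,85.742) → (132.123,18.047).

Shape 6 is a line segment drawn with `<path>`. Its stroke #008000 means cut at S864, F768. After flipping Y the toolpath is (264.139,161.260) → (29.793,165.969).

Shape 7 is a quadratic bezier drawn with `<path>`. Its stroke #ff8800 means score at S480, F1485. After flipping Y the toolpath is (28.514,120.951) → (30.725,121.177) → (36.651,124.536) → (46.294,131.029) → (59.653,140.656) → (76.727,153.417).

; LightBurn 1.6.03
; GRBL device profile, absolute coords
G21
G90
G0 X16.187 Y161.837
M4 S864
G1 X148.140 Y161.837 F768
G1 X148.140 Y138.657
G1 X16.187 Y138.657
G1 X16.187 Y161.837
G0 X105.239 Y18.493
M4 S480
G1 X97.399 Y19.310 F1485
G1 X72.896 Y17.502
G1 X43.917 Y14.770
G1 X22.650 Y12.812
G1 X21.282 Y13.330
G0 X35.851 Y21.652
M4 S480
G1 X29.603 Y30.590 F1485
G1 X36.540 Y33.411
G1 X48.512 Y32.140
G1 X57.370 Y28.805
G1 X54.966 Y25.431
G0 X91.003 Y136.903
M4 S864
G1 X62.412 Y42.489 F768
G0 X266.794 Y105.533
M4 S480
G1 X88.558 Y147.863 F1485
G1 X207.595 Y30.228
G1 X204.740 Y85.742
G1 X132.123 Y18.047
G0 X264.139 Y161.260
M4 S864
G1 X29.793 Y165.969 F768
G0 X28.514 Y120.951
M4 S480
G1 X30.725 Y121.177 F1485
G1 X36.651 Y124.536
G1 X46.294 Y131.029
G1 X59.653 Y140.656
G1 X76.727 Y153.417
M5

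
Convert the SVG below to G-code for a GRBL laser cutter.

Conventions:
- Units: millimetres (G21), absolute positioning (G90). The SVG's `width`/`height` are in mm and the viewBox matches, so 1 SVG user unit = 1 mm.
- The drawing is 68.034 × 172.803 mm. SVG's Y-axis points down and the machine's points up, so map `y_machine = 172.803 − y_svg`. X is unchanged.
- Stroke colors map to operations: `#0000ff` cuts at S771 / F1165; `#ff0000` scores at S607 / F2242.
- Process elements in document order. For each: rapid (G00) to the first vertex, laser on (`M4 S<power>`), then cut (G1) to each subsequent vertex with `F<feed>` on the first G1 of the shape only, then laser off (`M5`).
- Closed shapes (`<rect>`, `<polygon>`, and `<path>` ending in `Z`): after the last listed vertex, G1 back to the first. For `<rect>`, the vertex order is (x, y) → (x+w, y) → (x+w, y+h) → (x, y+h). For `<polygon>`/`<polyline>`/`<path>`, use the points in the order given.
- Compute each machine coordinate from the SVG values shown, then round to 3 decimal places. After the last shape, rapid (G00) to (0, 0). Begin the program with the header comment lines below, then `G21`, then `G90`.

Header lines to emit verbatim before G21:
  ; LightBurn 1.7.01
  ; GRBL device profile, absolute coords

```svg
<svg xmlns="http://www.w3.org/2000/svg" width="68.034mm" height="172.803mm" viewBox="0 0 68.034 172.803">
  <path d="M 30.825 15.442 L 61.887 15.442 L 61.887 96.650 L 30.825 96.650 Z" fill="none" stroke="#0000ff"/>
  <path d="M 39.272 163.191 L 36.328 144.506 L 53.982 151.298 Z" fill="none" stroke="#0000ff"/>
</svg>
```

; LightBurn 1.7.01
; GRBL device profile, absolute coords
G21
G90
G00 X30.825 Y157.361
M4 S771
G1 X61.887 Y157.361 F1165
G1 X61.887 Y76.153
G1 X30.825 Y76.153
G1 X30.825 Y157.361
M5
G00 X39.272 Y9.612
M4 S771
G1 X36.328 Y28.297 F1165
G1 X53.982 Y21.505
G1 X39.272 Y9.612
M5
G00 X0.000 Y0.000

Since the viewBox matches the mm dimensions, user units are millimetres directly. The only transform is the Y-flip y_m = 172.803 − y_svg.

Shape 1 is a rectangle drawn with `<path>`. Its stroke #0000ff means cut at S771, F1165. After flipping Y the toolpath is (30.825,157.361) → (61.887,157.361) → (61.887,76.153) → (30.825,76.153) → (30.825,157.361), returning to the start.

Shape 2 is a regular polygon drawn with `<path>`. Its stroke #0000ff means cut at S771, F1165. After flipping Y the toolpath is (39.272,9.612) → (36.328,28.297) → (53.982,21.505) → (39.272,9.612), returning to the start.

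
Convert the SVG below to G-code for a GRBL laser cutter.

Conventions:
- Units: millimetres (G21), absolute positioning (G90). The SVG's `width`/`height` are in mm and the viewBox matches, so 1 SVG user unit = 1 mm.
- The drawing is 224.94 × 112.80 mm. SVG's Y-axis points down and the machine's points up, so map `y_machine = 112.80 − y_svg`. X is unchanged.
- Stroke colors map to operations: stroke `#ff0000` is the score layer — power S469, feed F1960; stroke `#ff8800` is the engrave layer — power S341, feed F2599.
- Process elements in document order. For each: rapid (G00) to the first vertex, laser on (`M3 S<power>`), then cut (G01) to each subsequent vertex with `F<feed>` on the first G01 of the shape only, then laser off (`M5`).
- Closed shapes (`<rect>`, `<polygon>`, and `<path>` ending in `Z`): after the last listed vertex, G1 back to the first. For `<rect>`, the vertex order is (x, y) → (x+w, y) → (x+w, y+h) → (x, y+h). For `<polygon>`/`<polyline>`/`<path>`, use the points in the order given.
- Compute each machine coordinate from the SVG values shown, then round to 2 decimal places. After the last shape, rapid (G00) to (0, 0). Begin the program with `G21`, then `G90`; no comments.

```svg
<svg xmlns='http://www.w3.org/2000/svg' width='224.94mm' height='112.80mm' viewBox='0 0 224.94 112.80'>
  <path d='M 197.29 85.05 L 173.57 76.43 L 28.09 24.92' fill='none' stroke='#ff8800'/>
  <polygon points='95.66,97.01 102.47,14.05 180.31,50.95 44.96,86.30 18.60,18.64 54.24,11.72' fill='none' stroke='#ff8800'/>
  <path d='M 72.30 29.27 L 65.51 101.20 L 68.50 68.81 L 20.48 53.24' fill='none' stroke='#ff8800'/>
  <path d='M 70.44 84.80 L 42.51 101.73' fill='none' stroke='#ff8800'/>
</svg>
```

1 u = 1 mm; y_m = 112.80 − y.

[1] `<path>` open polyline, #ff8800→engrave S341 F2599: (197.29,27.75) → (173.57,36.37) → (28.09,87.88)

[2] `<polygon>` closed polygon, #ff8800→engrave S341 F2599: (95.66,15.79) → (102.47,98.75) → (180.31,61.85) → (44.96,26.50) → (18.60,94.16) → (54.24,101.08) → (95.66,15.79) (closed)

[3] `<path>` open polyline, #ff8800→engrave S341 F2599: (72.30,83.53) → (65.51,11.60) → (68.50,43.99) → (20.48,59.56)

[4] `<path>` line segment, #ff8800→engrave S341 F2599: (70.44,28.00) → (42.51,11.07)

G21
G90
G00 X197.29 Y27.75
M3 S341
G01 X173.57 Y36.37 F2599
G01 X28.09 Y87.88
M5
G00 X95.66 Y15.79
M3 S341
G01 X102.47 Y98.75 F2599
G01 X180.31 Y61.85
G01 X44.96 Y26.50
G01 X18.60 Y94.16
G01 X54.24 Y101.08
G01 X95.66 Y15.79
M5
G00 X72.30 Y83.53
M3 S341
G01 X65.51 Y11.60 F2599
G01 X68.50 Y43.99
G01 X20.48 Y59.56
M5
G00 X70.44 Y28.00
M3 S341
G01 X42.51 Y11.07 F2599
M5
G00 X0.00 Y0.00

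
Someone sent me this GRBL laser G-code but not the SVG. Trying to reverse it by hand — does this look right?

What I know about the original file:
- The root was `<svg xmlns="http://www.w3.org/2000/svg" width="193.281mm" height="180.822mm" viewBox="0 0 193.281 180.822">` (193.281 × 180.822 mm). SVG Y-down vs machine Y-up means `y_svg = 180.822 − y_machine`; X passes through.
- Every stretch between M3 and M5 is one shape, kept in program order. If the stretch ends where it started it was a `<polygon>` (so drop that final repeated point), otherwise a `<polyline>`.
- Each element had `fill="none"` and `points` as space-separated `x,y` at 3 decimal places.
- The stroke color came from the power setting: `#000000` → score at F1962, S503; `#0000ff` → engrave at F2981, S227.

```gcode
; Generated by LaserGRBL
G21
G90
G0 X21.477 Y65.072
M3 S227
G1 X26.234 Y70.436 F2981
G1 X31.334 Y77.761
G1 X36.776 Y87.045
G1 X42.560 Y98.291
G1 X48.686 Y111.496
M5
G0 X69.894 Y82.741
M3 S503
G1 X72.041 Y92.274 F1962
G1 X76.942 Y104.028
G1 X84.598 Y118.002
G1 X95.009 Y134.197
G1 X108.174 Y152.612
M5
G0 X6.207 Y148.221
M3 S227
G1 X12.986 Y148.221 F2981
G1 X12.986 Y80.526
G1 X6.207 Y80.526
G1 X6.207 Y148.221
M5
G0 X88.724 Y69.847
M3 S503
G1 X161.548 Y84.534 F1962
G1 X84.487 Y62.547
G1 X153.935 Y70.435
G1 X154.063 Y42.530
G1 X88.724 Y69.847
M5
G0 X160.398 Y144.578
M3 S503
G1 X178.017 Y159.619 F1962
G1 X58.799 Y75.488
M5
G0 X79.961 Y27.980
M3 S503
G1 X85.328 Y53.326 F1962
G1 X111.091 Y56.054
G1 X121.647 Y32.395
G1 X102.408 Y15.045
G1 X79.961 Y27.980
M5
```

Machine Y-up, SVG Y-down with viewBox height 180.822, so y_svg = 180.822 − y_machine; X carries over.

Run 1: S227 ⇒ engrave layer `#0000ff`. The run is open, so emit a `<polyline>` with points (Y-flipped): 21.477,115.750 26.234,110.386 31.334,103.061 36.776,93.777 42.560,82.531 48.686,69.326.

Run 2: S503 ⇒ score layer `#000000`. The run is open, so emit a `<polyline>` with points (Y-flipped): 69.894,98.081 72.041,88.548 76.942,76.794 84.598,62.820 95.009,46.625 108.174,28.210.

Run 3: power S227 maps to stroke `#0000ff` (engrave). The run returns to its start, so emit a `<polygon>` with points (Y-flipped): 6.207,32.601 12.986,32.601 12.986,100.296 6.207,100.296.

Run 4: S503 ⇒ score layer `#000000`. The run returns to its start, so emit a `<polygon>` with points (Y-flipped): 88.724,110.975 161.548,96.288 84.487,118.275 153.935,110.387 154.063,138.292.

Run 5: the run's S503 means `#000000` (score). The run is open, so emit a `<polyline>` with points (Y-flipped): 160.398,36.244 178.017,21.203 58.799,105.334.

Run 6: S503 ⇒ score layer `#000000`. The run returns to its start, so emit a `<polygon>` with points (Y-flipped): 79.961,152.842 85.328,127.496 111.091,124.768 121.647,148.427 102.408,165.777.

<svg xmlns="http://www.w3.org/2000/svg" width="193.281mm" height="180.822mm" viewBox="0 0 193.281 180.822">
  <polyline points="21.477,115.750 26.234,110.386 31.334,103.061 36.776,93.777 42.560,82.531 48.686,69.326" fill="none" stroke="#0000ff"/>
  <polyline points="69.894,98.081 72.041,88.548 76.942,76.794 84.598,62.820 95.009,46.625 108.174,28.210" fill="none" stroke="#000000"/>
  <polygon points="6.207,32.601 12.986,32.601 12.986,100.296 6.207,100.296" fill="none" stroke="#0000ff"/>
  <polygon points="88.724,110.975 161.548,96.288 84.487,118.275 153.935,110.387 154.063,138.292" fill="none" stroke="#000000"/>
  <polyline points="160.398,36.244 178.017,21.203 58.799,105.334" fill="none" stroke="#000000"/>
  <polygon points="79.961,152.842 85.328,127.496 111.091,124.768 121.647,148.427 102.408,165.777" fill="none" stroke="#000000"/>
</svg>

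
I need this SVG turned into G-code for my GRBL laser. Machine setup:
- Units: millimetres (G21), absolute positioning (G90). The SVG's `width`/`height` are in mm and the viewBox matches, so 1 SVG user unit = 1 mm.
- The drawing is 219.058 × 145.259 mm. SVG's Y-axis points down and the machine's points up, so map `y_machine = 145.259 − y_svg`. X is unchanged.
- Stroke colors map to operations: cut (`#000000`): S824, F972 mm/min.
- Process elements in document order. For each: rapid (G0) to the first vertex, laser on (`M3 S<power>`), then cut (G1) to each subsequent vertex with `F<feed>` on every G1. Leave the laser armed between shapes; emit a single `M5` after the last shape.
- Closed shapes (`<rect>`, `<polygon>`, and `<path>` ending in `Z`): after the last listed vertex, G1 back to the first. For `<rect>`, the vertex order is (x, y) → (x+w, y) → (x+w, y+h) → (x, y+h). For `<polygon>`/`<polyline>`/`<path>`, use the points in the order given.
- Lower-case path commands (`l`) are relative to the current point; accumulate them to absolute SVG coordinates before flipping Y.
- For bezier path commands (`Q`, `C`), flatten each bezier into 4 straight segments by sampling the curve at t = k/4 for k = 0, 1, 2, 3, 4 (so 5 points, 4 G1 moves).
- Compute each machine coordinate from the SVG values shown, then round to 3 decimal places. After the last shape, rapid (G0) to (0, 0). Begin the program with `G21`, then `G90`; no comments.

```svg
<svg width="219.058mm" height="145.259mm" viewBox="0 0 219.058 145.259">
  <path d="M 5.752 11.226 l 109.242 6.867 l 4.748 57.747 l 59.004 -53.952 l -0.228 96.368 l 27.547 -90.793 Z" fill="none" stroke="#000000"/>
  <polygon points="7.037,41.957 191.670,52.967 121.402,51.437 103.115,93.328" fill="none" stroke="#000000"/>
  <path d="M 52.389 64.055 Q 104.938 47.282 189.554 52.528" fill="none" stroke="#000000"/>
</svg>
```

G21
G90
G0 X5.752 Y134.033
M3 S824
G1 X114.994 Y127.166 F972
G1 X119.742 Y69.419 F972
G1 X178.746 Y123.371 F972
G1 X178.518 Y27.003 F972
G1 X206.065 Y117.796 F972
G1 X5.752 Y134.033 F972
G0 X7.037 Y103.302
M3 S824
G1 X191.670 Y92.292 F972
G1 X121.402 Y93.822 F972
G1 X103.115 Y51.931 F972
G1 X7.037 Y103.302 F972
G0 X52.389 Y81.204
M3 S824
G1 X80.668 Y88.214 F972
G1 X112.955 Y92.472 F972
G1 X149.250 Y93.978 F972
G1 X189.554 Y92.731 F972
M5
G0 X0.000 Y0.000

Since the viewBox matches the mm dimensions, user units are millimetres directly. The only transform is the Y-flip y_m = 145.259 − y_svg.

Shape 1 is a closed polygon drawn with `<path>`. Its stroke #000000 means cut at S824, F972. After flipping Y the toolpath is (5.752,134.033) → (114.994,127.166) → (119.742,69.419) → (178.746,123.371) → (178.518,27.003) → (206.065,117.796) → (5.752,134.033), returning to the start.

Shape 2 is a closed polygon drawn with `<polygon>`. Its stroke #000000 means cut at S824, F972. After flipping Y the toolpath is (7.037,103.302) → (191.670,92.292) → (121.402,93.822) → (103.115,51.931) → (7.037,103.302), returning to the start.

Shape 3 is a quadratic bezier drawn with `<path>`. Its stroke #000000 means cut at S824, F972. After flipping Y the toolpath is (52.389,81.204) → (80.668,88.214) → (112.955,92.472) → (149.250,93.978) → (189.554,92.731).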